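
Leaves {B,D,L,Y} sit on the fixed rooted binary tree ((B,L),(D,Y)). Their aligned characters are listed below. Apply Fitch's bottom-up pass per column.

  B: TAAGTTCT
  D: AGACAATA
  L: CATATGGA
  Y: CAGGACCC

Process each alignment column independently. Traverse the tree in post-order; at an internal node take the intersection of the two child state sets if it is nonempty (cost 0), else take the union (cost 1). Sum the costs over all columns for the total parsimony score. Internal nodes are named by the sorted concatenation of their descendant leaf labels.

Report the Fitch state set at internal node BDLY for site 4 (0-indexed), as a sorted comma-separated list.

BL@0: {T} ∪ {C} = {C,T} (union, +1)
DY@0: {A} ∪ {C} = {A,C} (union, +1)
BDLY@0: {C,T} ∩ {A,C} = {C} (intersection, +0)
BL@1: {A} ∩ {A} = {A} (intersection, +0)
DY@1: {G} ∪ {A} = {A,G} (union, +1)
BDLY@1: {A} ∩ {A,G} = {A} (intersection, +0)
BL@2: {A} ∪ {T} = {A,T} (union, +1)
DY@2: {A} ∪ {G} = {A,G} (union, +1)
BDLY@2: {A,T} ∩ {A,G} = {A} (intersection, +0)
BL@3: {G} ∪ {A} = {A,G} (union, +1)
DY@3: {C} ∪ {G} = {C,G} (union, +1)
BDLY@3: {A,G} ∩ {C,G} = {G} (intersection, +0)
BL@4: {T} ∩ {T} = {T} (intersection, +0)
DY@4: {A} ∩ {A} = {A} (intersection, +0)
BDLY@4: {T} ∪ {A} = {A,T} (union, +1)
BL@5: {T} ∪ {G} = {G,T} (union, +1)
DY@5: {A} ∪ {C} = {A,C} (union, +1)
BDLY@5: {G,T} ∪ {A,C} = {A,C,G,T} (union, +1)
BL@6: {C} ∪ {G} = {C,G} (union, +1)
DY@6: {T} ∪ {C} = {C,T} (union, +1)
BDLY@6: {C,G} ∩ {C,T} = {C} (intersection, +0)
BL@7: {T} ∪ {A} = {A,T} (union, +1)
DY@7: {A} ∪ {C} = {A,C} (union, +1)
BDLY@7: {A,T} ∩ {A,C} = {A} (intersection, +0)
per-site changes: [2, 1, 2, 2, 1, 3, 2, 2]; total = 15

A,T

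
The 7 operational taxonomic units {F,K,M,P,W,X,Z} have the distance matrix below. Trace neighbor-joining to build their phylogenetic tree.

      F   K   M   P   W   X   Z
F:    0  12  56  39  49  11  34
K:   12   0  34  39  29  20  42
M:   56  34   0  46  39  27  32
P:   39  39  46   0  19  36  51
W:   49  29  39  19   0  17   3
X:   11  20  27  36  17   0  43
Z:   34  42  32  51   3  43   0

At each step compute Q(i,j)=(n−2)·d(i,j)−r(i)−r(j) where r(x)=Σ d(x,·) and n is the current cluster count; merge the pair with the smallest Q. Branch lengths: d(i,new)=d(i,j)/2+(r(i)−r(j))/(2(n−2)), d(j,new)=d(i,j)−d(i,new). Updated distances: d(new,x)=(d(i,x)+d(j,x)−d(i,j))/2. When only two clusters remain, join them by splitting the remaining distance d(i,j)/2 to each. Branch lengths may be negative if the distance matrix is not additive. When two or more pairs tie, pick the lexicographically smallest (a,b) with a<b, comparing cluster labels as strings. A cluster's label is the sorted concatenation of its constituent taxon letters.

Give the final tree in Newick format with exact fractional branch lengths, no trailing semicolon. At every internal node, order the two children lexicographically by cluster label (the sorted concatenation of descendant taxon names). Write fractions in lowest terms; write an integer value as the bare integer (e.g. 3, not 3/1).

(((((F:67/8,K:29/8):20/3,X:17/6):125/16,M:327/16):45/16,P:335/16):201/32,(W:-17/5,Z:32/5):201/32)

1. join W+Z (d=3, Q=-346) ⇒ WZ; edges |W|=-17/5, |Z|=32/5
  updated: d(F,WZ)=40, d(K,WZ)=34, d(M,WZ)=34, d(P,WZ)=67/2, d(WZ,X)=57/2
2. join F+K (d=12, Q=-249) ⇒ FK; edges |F|=67/8, |K|=29/8
  updated: d(FK,M)=39, d(FK,P)=33, d(FK,WZ)=31, d(FK,X)=19/2
3. join FK+X (d=19/2, Q=-185) ⇒ FKX; edges |FK|=20/3, |X|=17/6
  updated: d(FKX,M)=113/4, d(FKX,P)=119/4, d(FKX,WZ)=25
4. join FKX+M (d=113/4, Q=-539/4) ⇒ FKMX; edges |FKX|=125/16, |M|=327/16
  updated: d(FKMX,P)=95/4, d(FKMX,WZ)=123/8
5. join FKMX+P (d=95/4, Q=-581/8) ⇒ FKMPX; edges |FKMX|=45/16, |P|=335/16
  updated: d(FKMPX,WZ)=201/16
6. join FKMPX+WZ (d=201/16) ⇒ FKMPWXZ; edges |FKMPX|=201/32, |WZ|=201/32
final tree: (((((F:67/8,K:29/8):20/3,X:17/6):125/16,M:327/16):45/16,P:335/16):201/32,(W:-17/5,Z:32/5):201/32)
total length: 1425/16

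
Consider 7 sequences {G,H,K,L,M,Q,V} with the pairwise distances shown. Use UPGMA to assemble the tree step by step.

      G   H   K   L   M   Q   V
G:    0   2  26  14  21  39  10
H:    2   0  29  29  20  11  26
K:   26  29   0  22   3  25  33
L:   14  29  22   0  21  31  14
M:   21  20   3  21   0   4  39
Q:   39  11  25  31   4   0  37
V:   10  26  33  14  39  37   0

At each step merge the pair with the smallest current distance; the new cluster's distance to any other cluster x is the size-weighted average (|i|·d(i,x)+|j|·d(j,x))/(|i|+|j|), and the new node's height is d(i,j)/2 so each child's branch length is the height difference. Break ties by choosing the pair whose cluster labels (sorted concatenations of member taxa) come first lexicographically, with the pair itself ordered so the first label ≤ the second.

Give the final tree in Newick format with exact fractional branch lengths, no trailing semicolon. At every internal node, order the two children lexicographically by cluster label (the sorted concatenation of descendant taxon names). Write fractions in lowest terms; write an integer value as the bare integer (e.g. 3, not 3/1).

(((G:1,H:1):71/8,(L:7,V:7):23/8):23/6,((K:3/2,M:3/2):23/4,Q:29/4):155/24)

step 1: merge (G,H) at d=2; branch lengths G→1, H→1; new cluster GH
  updated: d(GH,K)=55/2, d(GH,L)=43/2, d(GH,M)=41/2, d(GH,Q)=25, d(GH,V)=18
step 2: merge (K,M) at d=3; branch lengths K→3/2, M→3/2; new cluster KM
  updated: d(GH,KM)=24, d(KM,L)=43/2, d(KM,Q)=29/2, d(KM,V)=36
step 3: merge (L,V) at d=14; branch lengths L→7, V→7; new cluster LV
  updated: d(GH,LV)=79/4, d(KM,LV)=115/4, d(LV,Q)=34
step 4: merge (KM,Q) at d=29/2; branch lengths KM→23/4, Q→29/4; new cluster KMQ
  updated: d(GH,KMQ)=73/3, d(KMQ,LV)=61/2
step 5: merge (GH,LV) at d=79/4; branch lengths GH→71/8, LV→23/8; new cluster GHLV
  updated: d(GHLV,KMQ)=329/12
step 6: merge (GHLV,KMQ) at d=329/12; branch lengths GHLV→23/6, KMQ→155/24; new cluster GHKLMQV
final tree: (((G:1,H:1):71/8,(L:7,V:7):23/8):23/6,((K:3/2,M:3/2):23/4,Q:29/4):155/24)
total length: 1297/24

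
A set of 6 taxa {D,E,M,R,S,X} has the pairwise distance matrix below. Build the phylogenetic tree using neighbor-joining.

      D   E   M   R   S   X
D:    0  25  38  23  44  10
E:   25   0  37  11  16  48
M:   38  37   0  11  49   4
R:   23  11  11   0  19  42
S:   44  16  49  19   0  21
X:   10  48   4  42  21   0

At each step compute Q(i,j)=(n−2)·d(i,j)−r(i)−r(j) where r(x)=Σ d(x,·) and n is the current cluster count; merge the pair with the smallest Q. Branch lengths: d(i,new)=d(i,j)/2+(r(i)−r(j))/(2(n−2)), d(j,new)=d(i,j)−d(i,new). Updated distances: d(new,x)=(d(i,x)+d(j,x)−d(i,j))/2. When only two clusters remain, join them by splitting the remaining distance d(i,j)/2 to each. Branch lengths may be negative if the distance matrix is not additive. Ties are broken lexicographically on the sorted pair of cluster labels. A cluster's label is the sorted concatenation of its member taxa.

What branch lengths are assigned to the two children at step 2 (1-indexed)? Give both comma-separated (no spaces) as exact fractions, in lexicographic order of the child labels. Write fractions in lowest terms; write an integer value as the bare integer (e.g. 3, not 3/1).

10,12

1. join M+X (d=4, Q=-248) ⇒ MX; edges |M|=15/4, |X|=1/4
  updated: d(D,MX)=22, d(E,MX)=81/2, d(MX,R)=49/2, d(MX,S)=33
2. join D+MX (d=22, Q=-168) ⇒ DMX; edges |D|=10, |MX|=12
  updated: d(DMX,E)=87/4, d(DMX,R)=51/4, d(DMX,S)=55/2
3. join DMX+R (d=51/4, Q=-317/4) ⇒ DMRX; edges |DMX|=179/16, |R|=25/16
  updated: d(DMRX,E)=10, d(DMRX,S)=135/8
4. join DMRX+E (d=10, Q=-343/8) ⇒ DEMRX; edges |DMRX|=87/16, |E|=73/16
  updated: d(DEMRX,S)=183/16
5. join DEMRX+S (d=183/16) ⇒ DEMRSX; edges |DEMRX|=183/32, |S|=183/32
final tree: ((((D:10,(M:15/4,X:1/4):12):179/16,R:25/16):87/16,E:73/16):183/32,S:183/32)
total length: 963/16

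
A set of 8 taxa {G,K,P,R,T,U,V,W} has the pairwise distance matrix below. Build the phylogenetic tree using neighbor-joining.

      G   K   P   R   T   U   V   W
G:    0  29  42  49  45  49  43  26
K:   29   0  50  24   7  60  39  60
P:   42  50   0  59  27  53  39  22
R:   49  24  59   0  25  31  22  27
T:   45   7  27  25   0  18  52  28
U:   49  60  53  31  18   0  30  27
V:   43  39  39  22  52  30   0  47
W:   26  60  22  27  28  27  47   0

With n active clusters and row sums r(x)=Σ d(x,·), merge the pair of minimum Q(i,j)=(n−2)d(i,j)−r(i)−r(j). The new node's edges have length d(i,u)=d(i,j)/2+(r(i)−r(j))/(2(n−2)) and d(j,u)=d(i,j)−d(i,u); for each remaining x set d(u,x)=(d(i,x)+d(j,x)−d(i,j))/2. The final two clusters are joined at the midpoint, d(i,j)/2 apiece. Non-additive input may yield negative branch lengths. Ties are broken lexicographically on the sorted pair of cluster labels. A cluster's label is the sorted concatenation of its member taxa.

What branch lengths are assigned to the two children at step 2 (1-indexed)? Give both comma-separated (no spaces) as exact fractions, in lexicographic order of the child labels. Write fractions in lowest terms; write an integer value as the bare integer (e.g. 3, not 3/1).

iteration 1: select K,T (d=7, Q=-429); attach at lengths (109/12, -25/12); label the merged cluster KT
  updated: d(G,KT)=67/2, d(KT,P)=35, d(KT,R)=21, d(KT,U)=71/2, d(KT,V)=42, d(KT,W)=81/2
iteration 2: select P,W (d=22, Q=-659/2); attach at lengths (341/20, 99/20); label the merged cluster PW
  updated: d(G,PW)=23, d(KT,PW)=107/4, d(PW,R)=32, d(PW,U)=29, d(PW,V)=32
iteration 3: select G,PW (d=23, Q=-993/4); attach at lengths (587/32, 149/32); label the merged cluster GPW
  updated: d(GPW,KT)=149/8, d(GPW,R)=29, d(GPW,U)=55/2, d(GPW,V)=26
iteration 4: select GPW,KT (d=149/8, Q=-1299/8); attach at lengths (319/48, 575/48); label the merged cluster GKPTW
  updated: d(GKPTW,R)=251/16, d(GKPTW,U)=355/16, d(GKPTW,V)=395/16
iteration 5: select GKPTW,U (d=355/16, Q=-811/8); attach at lengths (95/16, 65/4); label the merged cluster GKPTUW
  updated: d(GKPTUW,R)=49/4, d(GKPTUW,V)=65/4
iteration 6: select GKPTUW,R (d=49/4, Q=-101/2); attach at lengths (13/4, 9); label the merged cluster GKPRTUW
  updated: d(GKPRTUW,V)=13
iteration 7: select GKPRTUW,V (d=13); attach at lengths (13/2, 13/2); label the merged cluster GKPRTUVW
final tree: (((((G:587/32,(P:341/20,W:99/20):149/32):319/48,(K:109/12,T:-25/12):575/48):95/16,U:65/4):13/4,R:9):13/2,V:13/2)
total length: 1889/16

341/20,99/20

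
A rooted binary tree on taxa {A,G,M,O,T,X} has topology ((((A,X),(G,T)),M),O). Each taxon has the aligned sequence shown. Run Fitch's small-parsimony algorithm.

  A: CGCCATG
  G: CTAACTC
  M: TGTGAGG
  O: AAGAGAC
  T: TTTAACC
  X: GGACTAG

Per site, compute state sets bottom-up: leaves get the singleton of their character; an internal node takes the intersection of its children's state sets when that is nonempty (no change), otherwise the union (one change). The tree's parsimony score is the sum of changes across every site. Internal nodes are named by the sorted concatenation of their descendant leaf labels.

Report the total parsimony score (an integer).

[col 0] AX: children A:{C}, X:{G} ∪→ {C,G}; cost 1
[col 0] GT: children G:{C}, T:{T} ∪→ {C,T}; cost 1
[col 0] AGTX: children AX:{C,G}, GT:{C,T} ∩→ {C}; cost 0
[col 0] AGMTX: children AGTX:{C}, M:{T} ∪→ {C,T}; cost 1
[col 0] AGMOTX: children AGMTX:{C,T}, O:{A} ∪→ {A,C,T}; cost 1
[col 1] AX: children A:{G}, X:{G} ∩→ {G}; cost 0
[col 1] GT: children G:{T}, T:{T} ∩→ {T}; cost 0
[col 1] AGTX: children AX:{G}, GT:{T} ∪→ {G,T}; cost 1
[col 1] AGMTX: children AGTX:{G,T}, M:{G} ∩→ {G}; cost 0
[col 1] AGMOTX: children AGMTX:{G}, O:{A} ∪→ {A,G}; cost 1
[col 2] AX: children A:{C}, X:{A} ∪→ {A,C}; cost 1
[col 2] GT: children G:{A}, T:{T} ∪→ {A,T}; cost 1
[col 2] AGTX: children AX:{A,C}, GT:{A,T} ∩→ {A}; cost 0
[col 2] AGMTX: children AGTX:{A}, M:{T} ∪→ {A,T}; cost 1
[col 2] AGMOTX: children AGMTX:{A,T}, O:{G} ∪→ {A,G,T}; cost 1
[col 3] AX: children A:{C}, X:{C} ∩→ {C}; cost 0
[col 3] GT: children G:{A}, T:{A} ∩→ {A}; cost 0
[col 3] AGTX: children AX:{C}, GT:{A} ∪→ {A,C}; cost 1
[col 3] AGMTX: children AGTX:{A,C}, M:{G} ∪→ {A,C,G}; cost 1
[col 3] AGMOTX: children AGMTX:{A,C,G}, O:{A} ∩→ {A}; cost 0
[col 4] AX: children A:{A}, X:{T} ∪→ {A,T}; cost 1
[col 4] GT: children G:{C}, T:{A} ∪→ {A,C}; cost 1
[col 4] AGTX: children AX:{A,T}, GT:{A,C} ∩→ {A}; cost 0
[col 4] AGMTX: children AGTX:{A}, M:{A} ∩→ {A}; cost 0
[col 4] AGMOTX: children AGMTX:{A}, O:{G} ∪→ {A,G}; cost 1
[col 5] AX: children A:{T}, X:{A} ∪→ {A,T}; cost 1
[col 5] GT: children G:{T}, T:{C} ∪→ {C,T}; cost 1
[col 5] AGTX: children AX:{A,T}, GT:{C,T} ∩→ {T}; cost 0
[col 5] AGMTX: children AGTX:{T}, M:{G} ∪→ {G,T}; cost 1
[col 5] AGMOTX: children AGMTX:{G,T}, O:{A} ∪→ {A,G,T}; cost 1
[col 6] AX: children A:{G}, X:{G} ∩→ {G}; cost 0
[col 6] GT: children G:{C}, T:{C} ∩→ {C}; cost 0
[col 6] AGTX: children AX:{G}, GT:{C} ∪→ {C,G}; cost 1
[col 6] AGMTX: children AGTX:{C,G}, M:{G} ∩→ {G}; cost 0
[col 6] AGMOTX: children AGMTX:{G}, O:{C} ∪→ {C,G}; cost 1
per-site changes: [4, 2, 4, 2, 3, 4, 2]; total = 21

21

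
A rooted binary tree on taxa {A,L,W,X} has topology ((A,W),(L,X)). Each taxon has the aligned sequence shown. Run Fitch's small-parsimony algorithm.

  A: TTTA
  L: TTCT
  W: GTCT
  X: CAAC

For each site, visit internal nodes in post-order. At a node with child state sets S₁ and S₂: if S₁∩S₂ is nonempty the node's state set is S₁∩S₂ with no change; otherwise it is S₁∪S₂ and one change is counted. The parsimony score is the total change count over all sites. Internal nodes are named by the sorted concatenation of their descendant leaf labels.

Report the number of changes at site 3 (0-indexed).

AW@0: {T} ∪ {G} = {G,T} (union, +1)
LX@0: {T} ∪ {C} = {C,T} (union, +1)
ALWX@0: {G,T} ∩ {C,T} = {T} (intersection, +0)
AW@1: {T} ∩ {T} = {T} (intersection, +0)
LX@1: {T} ∪ {A} = {A,T} (union, +1)
ALWX@1: {T} ∩ {A,T} = {T} (intersection, +0)
AW@2: {T} ∪ {C} = {C,T} (union, +1)
LX@2: {C} ∪ {A} = {A,C} (union, +1)
ALWX@2: {C,T} ∩ {A,C} = {C} (intersection, +0)
AW@3: {A} ∪ {T} = {A,T} (union, +1)
LX@3: {T} ∪ {C} = {C,T} (union, +1)
ALWX@3: {A,T} ∩ {C,T} = {T} (intersection, +0)
per-site changes: [2, 1, 2, 2]; total = 7

2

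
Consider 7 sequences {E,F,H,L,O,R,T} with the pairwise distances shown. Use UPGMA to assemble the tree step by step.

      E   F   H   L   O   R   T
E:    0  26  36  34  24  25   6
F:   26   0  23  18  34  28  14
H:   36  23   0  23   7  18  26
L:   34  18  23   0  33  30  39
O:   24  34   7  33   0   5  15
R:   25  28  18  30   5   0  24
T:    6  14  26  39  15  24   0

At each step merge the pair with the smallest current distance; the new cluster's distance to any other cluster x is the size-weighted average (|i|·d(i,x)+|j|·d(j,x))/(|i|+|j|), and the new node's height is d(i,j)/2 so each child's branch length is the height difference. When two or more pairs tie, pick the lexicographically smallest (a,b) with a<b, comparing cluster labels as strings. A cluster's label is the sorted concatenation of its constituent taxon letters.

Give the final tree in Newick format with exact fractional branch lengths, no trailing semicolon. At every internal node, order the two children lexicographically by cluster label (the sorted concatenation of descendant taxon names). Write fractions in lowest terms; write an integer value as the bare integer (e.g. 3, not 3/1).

(((E:3,T:3):19/2,(H:25/4,(O:5/2,R:5/2):15/4):25/4):17/10,(F:9,L:9):26/5)

iteration 1: select O,R (d=5); attach at lengths (5/2, 5/2); label the merged cluster OR
  updated: d(E,OR)=49/2, d(F,OR)=31, d(H,OR)=25/2, d(L,OR)=63/2, d(OR,T)=39/2
iteration 2: select E,T (d=6); attach at lengths (3, 3); label the merged cluster ET
  updated: d(ET,F)=20, d(ET,H)=31, d(ET,L)=73/2, d(ET,OR)=22
iteration 3: select H,OR (d=25/2); attach at lengths (25/4, 15/4); label the merged cluster HOR
  updated: d(ET,HOR)=25, d(F,HOR)=85/3, d(HOR,L)=86/3
iteration 4: select F,L (d=18); attach at lengths (9, 9); label the merged cluster FL
  updated: d(ET,FL)=113/4, d(FL,HOR)=57/2
iteration 5: select ET,HOR (d=25); attach at lengths (19/2, 25/4); label the merged cluster EHORT
  updated: d(EHORT,FL)=142/5
iteration 6: select EHORT,FL (d=142/5); attach at lengths (17/10, 26/5); label the merged cluster EFHLORT
final tree: (((E:3,T:3):19/2,(H:25/4,(O:5/2,R:5/2):15/4):25/4):17/10,(F:9,L:9):26/5)
total length: 1233/20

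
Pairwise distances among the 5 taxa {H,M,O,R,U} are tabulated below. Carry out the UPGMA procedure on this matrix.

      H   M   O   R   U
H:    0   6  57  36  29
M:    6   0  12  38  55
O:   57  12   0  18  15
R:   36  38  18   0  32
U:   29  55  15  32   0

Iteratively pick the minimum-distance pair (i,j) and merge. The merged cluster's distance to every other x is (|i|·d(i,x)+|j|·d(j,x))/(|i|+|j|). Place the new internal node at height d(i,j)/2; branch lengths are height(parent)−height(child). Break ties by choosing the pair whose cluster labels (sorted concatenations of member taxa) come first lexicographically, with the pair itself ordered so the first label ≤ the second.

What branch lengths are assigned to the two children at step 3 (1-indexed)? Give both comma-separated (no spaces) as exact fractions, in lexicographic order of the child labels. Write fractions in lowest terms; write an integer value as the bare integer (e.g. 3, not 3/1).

1. join H+M (d=6) ⇒ HM; edges |H|=3, |M|=3
  updated: d(HM,O)=69/2, d(HM,R)=37, d(HM,U)=42
2. join O+U (d=15) ⇒ OU; edges |O|=15/2, |U|=15/2
  updated: d(HM,OU)=153/4, d(OU,R)=25
3. join OU+R (d=25) ⇒ ORU; edges |OU|=5, |R|=25/2
  updated: d(HM,ORU)=227/6
4. join HM+ORU (d=227/6) ⇒ HMORU; edges |HM|=191/12, |ORU|=77/12
final tree: ((H:3,M:3):191/12,((O:15/2,U:15/2):5,R:25/2):77/12)
total length: 365/6

5,25/2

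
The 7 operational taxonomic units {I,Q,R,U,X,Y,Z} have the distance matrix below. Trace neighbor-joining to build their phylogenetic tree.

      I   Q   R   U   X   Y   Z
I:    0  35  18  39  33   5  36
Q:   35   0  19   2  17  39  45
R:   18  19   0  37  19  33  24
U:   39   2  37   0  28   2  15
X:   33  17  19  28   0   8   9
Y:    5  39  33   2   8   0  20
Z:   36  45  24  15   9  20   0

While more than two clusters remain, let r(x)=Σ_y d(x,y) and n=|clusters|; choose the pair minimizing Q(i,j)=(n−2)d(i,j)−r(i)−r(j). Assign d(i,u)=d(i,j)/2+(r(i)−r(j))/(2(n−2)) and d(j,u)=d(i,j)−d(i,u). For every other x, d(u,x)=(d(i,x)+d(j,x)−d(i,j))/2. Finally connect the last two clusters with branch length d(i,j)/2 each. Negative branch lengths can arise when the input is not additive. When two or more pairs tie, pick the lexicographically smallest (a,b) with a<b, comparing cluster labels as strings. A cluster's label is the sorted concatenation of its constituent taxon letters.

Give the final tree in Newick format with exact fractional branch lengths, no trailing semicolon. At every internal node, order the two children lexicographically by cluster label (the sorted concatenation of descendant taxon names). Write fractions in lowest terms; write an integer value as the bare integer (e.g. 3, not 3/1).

((((I:125/16,Y:-45/16):43/4,(Q:22/5,U:-12/5):29/2):7/8,R:23/2):11/4,(X:7/6,Z:47/6):11/4)

iteration 1: select Q,U (d=2, Q=-270); attach at lengths (22/5, -12/5); label the merged cluster QU
  updated: d(I,QU)=36, d(QU,R)=27, d(QU,X)=43/2, d(QU,Y)=39/2, d(QU,Z)=29
iteration 2: select I,Y (d=5, Q=-387/2); attach at lengths (125/16, -45/16); label the merged cluster IY
  updated: d(IY,QU)=101/4, d(IY,R)=23, d(IY,X)=18, d(IY,Z)=51/2
iteration 3: select X,Z (d=9, Q=-128); attach at lengths (7/6, 47/6); label the merged cluster XZ
  updated: d(IY,XZ)=69/4, d(QU,XZ)=83/4, d(R,XZ)=17
iteration 4: select IY,QU (d=101/4, Q=-88); attach at lengths (43/4, 29/2); label the merged cluster IQUY
  updated: d(IQUY,R)=99/8, d(IQUY,XZ)=51/8
iteration 5: select IQUY,R (d=99/8, Q=-143/4); attach at lengths (7/8, 23/2); label the merged cluster IQRUY
  updated: d(IQRUY,XZ)=11/2
iteration 6: select IQRUY,XZ (d=11/2); attach at lengths (11/4, 11/4); label the merged cluster IQRUXYZ
final tree: ((((I:125/16,Y:-45/16):43/4,(Q:22/5,U:-12/5):29/2):7/8,R:23/2):11/4,(X:7/6,Z:47/6):11/4)
total length: 473/8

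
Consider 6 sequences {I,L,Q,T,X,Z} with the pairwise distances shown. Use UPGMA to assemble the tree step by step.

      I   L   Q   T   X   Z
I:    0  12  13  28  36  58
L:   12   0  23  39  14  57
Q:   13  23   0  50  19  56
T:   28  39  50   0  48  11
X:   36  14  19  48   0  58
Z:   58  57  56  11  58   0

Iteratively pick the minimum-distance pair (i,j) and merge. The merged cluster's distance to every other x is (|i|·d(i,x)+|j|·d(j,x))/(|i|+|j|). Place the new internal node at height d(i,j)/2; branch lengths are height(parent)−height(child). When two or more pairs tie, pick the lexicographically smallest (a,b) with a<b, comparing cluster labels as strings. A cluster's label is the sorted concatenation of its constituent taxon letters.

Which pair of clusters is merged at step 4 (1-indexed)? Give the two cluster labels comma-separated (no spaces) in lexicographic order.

ILQ,X

1. join T+Z (d=11) ⇒ TZ; edges |T|=11/2, |Z|=11/2
  updated: d(I,TZ)=43, d(L,TZ)=48, d(Q,TZ)=53, d(TZ,X)=53
2. join I+L (d=12) ⇒ IL; edges |I|=6, |L|=6
  updated: d(IL,Q)=18, d(IL,TZ)=91/2, d(IL,X)=25
3. join IL+Q (d=18) ⇒ ILQ; edges |IL|=3, |Q|=9
  updated: d(ILQ,TZ)=48, d(ILQ,X)=23
4. join ILQ+X (d=23) ⇒ ILQX; edges |ILQ|=5/2, |X|=23/2
  updated: d(ILQX,TZ)=197/4
5. join ILQX+TZ (d=197/4) ⇒ ILQTXZ; edges |ILQX|=105/8, |TZ|=153/8
final tree: ((((I:6,L:6):3,Q:9):5/2,X:23/2):105/8,(T:11/2,Z:11/2):153/8)
total length: 325/4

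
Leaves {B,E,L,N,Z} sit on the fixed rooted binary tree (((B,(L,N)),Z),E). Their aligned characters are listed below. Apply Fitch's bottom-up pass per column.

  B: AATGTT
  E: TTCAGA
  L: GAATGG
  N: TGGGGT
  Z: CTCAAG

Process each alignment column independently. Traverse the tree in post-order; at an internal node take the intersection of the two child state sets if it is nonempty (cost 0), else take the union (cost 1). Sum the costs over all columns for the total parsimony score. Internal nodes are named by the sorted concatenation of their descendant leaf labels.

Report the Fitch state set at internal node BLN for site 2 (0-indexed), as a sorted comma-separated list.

[col 0] LN: children L:{G}, N:{T} ∪→ {G,T}; cost 1
[col 0] BLN: children B:{A}, LN:{G,T} ∪→ {A,G,T}; cost 1
[col 0] BLNZ: children BLN:{A,G,T}, Z:{C} ∪→ {A,C,G,T}; cost 1
[col 0] BELNZ: children BLNZ:{A,C,G,T}, E:{T} ∩→ {T}; cost 0
[col 1] LN: children L:{A}, N:{G} ∪→ {A,G}; cost 1
[col 1] BLN: children B:{A}, LN:{A,G} ∩→ {A}; cost 0
[col 1] BLNZ: children BLN:{A}, Z:{T} ∪→ {A,T}; cost 1
[col 1] BELNZ: children BLNZ:{A,T}, E:{T} ∩→ {T}; cost 0
[col 2] LN: children L:{A}, N:{G} ∪→ {A,G}; cost 1
[col 2] BLN: children B:{T}, LN:{A,G} ∪→ {A,G,T}; cost 1
[col 2] BLNZ: children BLN:{A,G,T}, Z:{C} ∪→ {A,C,G,T}; cost 1
[col 2] BELNZ: children BLNZ:{A,C,G,T}, E:{C} ∩→ {C}; cost 0
[col 3] LN: children L:{T}, N:{G} ∪→ {G,T}; cost 1
[col 3] BLN: children B:{G}, LN:{G,T} ∩→ {G}; cost 0
[col 3] BLNZ: children BLN:{G}, Z:{A} ∪→ {A,G}; cost 1
[col 3] BELNZ: children BLNZ:{A,G}, E:{A} ∩→ {A}; cost 0
[col 4] LN: children L:{G}, N:{G} ∩→ {G}; cost 0
[col 4] BLN: children B:{T}, LN:{G} ∪→ {G,T}; cost 1
[col 4] BLNZ: children BLN:{G,T}, Z:{A} ∪→ {A,G,T}; cost 1
[col 4] BELNZ: children BLNZ:{A,G,T}, E:{G} ∩→ {G}; cost 0
[col 5] LN: children L:{G}, N:{T} ∪→ {G,T}; cost 1
[col 5] BLN: children B:{T}, LN:{G,T} ∩→ {T}; cost 0
[col 5] BLNZ: children BLN:{T}, Z:{G} ∪→ {G,T}; cost 1
[col 5] BELNZ: children BLNZ:{G,T}, E:{A} ∪→ {A,G,T}; cost 1
per-site changes: [3, 2, 3, 2, 2, 3]; total = 15

A,G,T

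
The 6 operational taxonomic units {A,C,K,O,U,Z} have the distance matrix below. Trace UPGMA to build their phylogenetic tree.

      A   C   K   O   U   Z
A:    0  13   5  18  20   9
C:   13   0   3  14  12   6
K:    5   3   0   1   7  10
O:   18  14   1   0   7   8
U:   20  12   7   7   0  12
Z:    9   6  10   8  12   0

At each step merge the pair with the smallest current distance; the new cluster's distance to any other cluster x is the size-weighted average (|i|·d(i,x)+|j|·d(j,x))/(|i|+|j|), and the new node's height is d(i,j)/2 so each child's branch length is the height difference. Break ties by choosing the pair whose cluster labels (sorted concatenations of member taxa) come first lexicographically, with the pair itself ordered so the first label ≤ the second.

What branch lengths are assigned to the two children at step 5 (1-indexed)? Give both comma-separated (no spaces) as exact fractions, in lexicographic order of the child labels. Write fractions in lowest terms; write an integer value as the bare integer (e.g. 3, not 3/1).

1. join K+O (d=1) ⇒ KO; edges |K|=1/2, |O|=1/2
  updated: d(A,KO)=23/2, d(C,KO)=17/2, d(KO,U)=7, d(KO,Z)=9
2. join C+Z (d=6) ⇒ CZ; edges |C|=3, |Z|=3
  updated: d(A,CZ)=11, d(CZ,KO)=35/4, d(CZ,U)=12
3. join KO+U (d=7) ⇒ KOU; edges |KO|=3, |U|=7/2
  updated: d(A,KOU)=43/3, d(CZ,KOU)=59/6
4. join CZ+KOU (d=59/6) ⇒ CKOUZ; edges |CZ|=23/12, |KOU|=17/12
  updated: d(A,CKOUZ)=13
5. join A+CKOUZ (d=13) ⇒ ACKOUZ; edges |A|=13/2, |CKOUZ|=19/12
final tree: (A:13/2,((C:3,Z:3):23/12,((K:1/2,O:1/2):3,U:7/2):17/12):19/12)
total length: 299/12

13/2,19/12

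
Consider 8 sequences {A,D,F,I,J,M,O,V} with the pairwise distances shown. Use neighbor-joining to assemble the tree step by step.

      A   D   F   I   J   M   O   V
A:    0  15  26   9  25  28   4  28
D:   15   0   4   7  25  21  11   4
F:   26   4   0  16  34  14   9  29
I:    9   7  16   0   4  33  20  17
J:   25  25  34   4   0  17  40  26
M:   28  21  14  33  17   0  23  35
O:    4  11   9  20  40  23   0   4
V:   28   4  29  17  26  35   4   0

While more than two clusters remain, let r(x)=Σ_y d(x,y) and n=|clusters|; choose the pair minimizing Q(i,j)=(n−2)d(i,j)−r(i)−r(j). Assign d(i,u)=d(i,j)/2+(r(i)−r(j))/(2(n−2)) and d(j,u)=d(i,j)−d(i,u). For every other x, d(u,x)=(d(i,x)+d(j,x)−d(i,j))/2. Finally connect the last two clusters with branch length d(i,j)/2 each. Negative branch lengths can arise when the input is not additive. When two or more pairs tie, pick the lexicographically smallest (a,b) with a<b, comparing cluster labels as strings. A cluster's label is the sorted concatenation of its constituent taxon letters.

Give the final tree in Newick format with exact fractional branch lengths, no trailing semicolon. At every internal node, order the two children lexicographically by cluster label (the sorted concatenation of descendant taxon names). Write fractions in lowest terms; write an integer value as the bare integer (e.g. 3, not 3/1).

step 1: merge (I,J) at d=4, Q=-253; branch lengths I→-41/12, J→89/12; new cluster IJ
  updated: d(A,IJ)=15, d(D,IJ)=14, d(F,IJ)=23, d(IJ,M)=23, d(IJ,O)=28, d(IJ,V)=39/2
step 2: merge (F,M) at d=14, Q=-179; branch lengths F→31/10, M→109/10; new cluster FM
  updated: d(A,FM)=20, d(D,FM)=11/2, d(FM,IJ)=16, d(FM,O)=9, d(FM,V)=25
step 3: merge (A,O) at d=4, Q=-122; branch lengths A→21/4, O→-5/4; new cluster AO
  updated: d(AO,D)=11, d(AO,FM)=25/2, d(AO,IJ)=39/2, d(AO,V)=14
step 4: merge (D,V) at d=4, Q=-85; branch lengths D→-8/3, V→20/3; new cluster DV
  updated: d(AO,DV)=21/2, d(DV,FM)=53/4, d(DV,IJ)=59/4
step 5: merge (AO,DV) at d=21/2, Q=-60; branch lengths AO→25/4, DV→17/4; new cluster ADOV
  updated: d(ADOV,FM)=61/8, d(ADOV,IJ)=95/8
step 6: merge (ADOV,FM) at d=61/8, Q=-71/2; branch lengths ADOV→7/4, FM→47/8; new cluster ADFMOV
  updated: d(ADFMOV,IJ)=81/8
step 7: merge (ADFMOV,IJ) at d=81/8; branch lengths ADFMOV→81/16, IJ→81/16; new cluster ADFIJMOV
final tree: ((((A:21/4,O:-5/4):25/4,(D:-8/3,V:20/3):17/4):7/4,(F:31/10,M:109/10):47/8):81/16,(I:-41/12,J:89/12):81/16)
total length: 217/4

((((A:21/4,O:-5/4):25/4,(D:-8/3,V:20/3):17/4):7/4,(F:31/10,M:109/10):47/8):81/16,(I:-41/12,J:89/12):81/16)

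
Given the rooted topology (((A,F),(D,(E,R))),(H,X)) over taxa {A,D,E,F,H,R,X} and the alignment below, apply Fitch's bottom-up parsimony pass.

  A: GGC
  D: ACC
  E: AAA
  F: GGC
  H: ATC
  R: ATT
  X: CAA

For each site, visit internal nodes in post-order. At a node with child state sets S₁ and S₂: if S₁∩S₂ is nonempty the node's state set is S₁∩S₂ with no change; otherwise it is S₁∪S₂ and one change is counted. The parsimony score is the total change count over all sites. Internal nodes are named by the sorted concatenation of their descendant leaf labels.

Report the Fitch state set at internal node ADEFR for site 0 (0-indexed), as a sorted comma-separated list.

A,G

[col 0] AF: children A:{G}, F:{G} ∩→ {G}; cost 0
[col 0] ER: children E:{A}, R:{A} ∩→ {A}; cost 0
[col 0] DER: children D:{A}, ER:{A} ∩→ {A}; cost 0
[col 0] ADEFR: children AF:{G}, DER:{A} ∪→ {A,G}; cost 1
[col 0] HX: children H:{A}, X:{C} ∪→ {A,C}; cost 1
[col 0] ADEFHRX: children ADEFR:{A,G}, HX:{A,C} ∩→ {A}; cost 0
[col 1] AF: children A:{G}, F:{G} ∩→ {G}; cost 0
[col 1] ER: children E:{A}, R:{T} ∪→ {A,T}; cost 1
[col 1] DER: children D:{C}, ER:{A,T} ∪→ {A,C,T}; cost 1
[col 1] ADEFR: children AF:{G}, DER:{A,C,T} ∪→ {A,C,G,T}; cost 1
[col 1] HX: children H:{T}, X:{A} ∪→ {A,T}; cost 1
[col 1] ADEFHRX: children ADEFR:{A,C,G,T}, HX:{A,T} ∩→ {A,T}; cost 0
[col 2] AF: children A:{C}, F:{C} ∩→ {C}; cost 0
[col 2] ER: children E:{A}, R:{T} ∪→ {A,T}; cost 1
[col 2] DER: children D:{C}, ER:{A,T} ∪→ {A,C,T}; cost 1
[col 2] ADEFR: children AF:{C}, DER:{A,C,T} ∩→ {C}; cost 0
[col 2] HX: children H:{C}, X:{A} ∪→ {A,C}; cost 1
[col 2] ADEFHRX: children ADEFR:{C}, HX:{A,C} ∩→ {C}; cost 0
per-site changes: [2, 4, 3]; total = 9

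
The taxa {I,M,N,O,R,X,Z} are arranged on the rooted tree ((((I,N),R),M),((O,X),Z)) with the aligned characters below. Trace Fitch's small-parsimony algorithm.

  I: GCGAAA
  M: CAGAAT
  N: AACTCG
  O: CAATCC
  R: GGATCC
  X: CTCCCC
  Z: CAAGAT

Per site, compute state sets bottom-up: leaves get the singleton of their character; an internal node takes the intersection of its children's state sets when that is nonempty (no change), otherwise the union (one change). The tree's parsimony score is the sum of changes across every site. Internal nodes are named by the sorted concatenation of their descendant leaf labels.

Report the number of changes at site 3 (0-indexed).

site 0, node IN: I={G} ∪ N={A} → {A,G} (+1)
site 0, node INR: IN={A,G} ∩ R={G} → {G} (+0)
site 0, node IMNR: INR={G} ∪ M={C} → {C,G} (+1)
site 0, node OX: O={C} ∩ X={C} → {C} (+0)
site 0, node OXZ: OX={C} ∩ Z={C} → {C} (+0)
site 0, node IMNORXZ: IMNR={C,G} ∩ OXZ={C} → {C} (+0)
site 1, node IN: I={C} ∪ N={A} → {A,C} (+1)
site 1, node INR: IN={A,C} ∪ R={G} → {A,C,G} (+1)
site 1, node IMNR: INR={A,C,G} ∩ M={A} → {A} (+0)
site 1, node OX: O={A} ∪ X={T} → {A,T} (+1)
site 1, node OXZ: OX={A,T} ∩ Z={A} → {A} (+0)
site 1, node IMNORXZ: IMNR={A} ∩ OXZ={A} → {A} (+0)
site 2, node IN: I={G} ∪ N={C} → {C,G} (+1)
site 2, node INR: IN={C,G} ∪ R={A} → {A,C,G} (+1)
site 2, node IMNR: INR={A,C,G} ∩ M={G} → {G} (+0)
site 2, node OX: O={A} ∪ X={C} → {A,C} (+1)
site 2, node OXZ: OX={A,C} ∩ Z={A} → {A} (+0)
site 2, node IMNORXZ: IMNR={G} ∪ OXZ={A} → {A,G} (+1)
site 3, node IN: I={A} ∪ N={T} → {A,T} (+1)
site 3, node INR: IN={A,T} ∩ R={T} → {T} (+0)
site 3, node IMNR: INR={T} ∪ M={A} → {A,T} (+1)
site 3, node OX: O={T} ∪ X={C} → {C,T} (+1)
site 3, node OXZ: OX={C,T} ∪ Z={G} → {C,G,T} (+1)
site 3, node IMNORXZ: IMNR={A,T} ∩ OXZ={C,G,T} → {T} (+0)
site 4, node IN: I={A} ∪ N={C} → {A,C} (+1)
site 4, node INR: IN={A,C} ∩ R={C} → {C} (+0)
site 4, node IMNR: INR={C} ∪ M={A} → {A,C} (+1)
site 4, node OX: O={C} ∩ X={C} → {C} (+0)
site 4, node OXZ: OX={C} ∪ Z={A} → {A,C} (+1)
site 4, node IMNORXZ: IMNR={A,C} ∩ OXZ={A,C} → {A,C} (+0)
site 5, node IN: I={A} ∪ N={G} → {A,G} (+1)
site 5, node INR: IN={A,G} ∪ R={C} → {A,C,G} (+1)
site 5, node IMNR: INR={A,C,G} ∪ M={T} → {A,C,G,T} (+1)
site 5, node OX: O={C} ∩ X={C} → {C} (+0)
site 5, node OXZ: OX={C} ∪ Z={T} → {C,T} (+1)
site 5, node IMNORXZ: IMNR={A,C,G,T} ∩ OXZ={C,T} → {C,T} (+0)
per-site changes: [2, 3, 4, 4, 3, 4]; total = 20

4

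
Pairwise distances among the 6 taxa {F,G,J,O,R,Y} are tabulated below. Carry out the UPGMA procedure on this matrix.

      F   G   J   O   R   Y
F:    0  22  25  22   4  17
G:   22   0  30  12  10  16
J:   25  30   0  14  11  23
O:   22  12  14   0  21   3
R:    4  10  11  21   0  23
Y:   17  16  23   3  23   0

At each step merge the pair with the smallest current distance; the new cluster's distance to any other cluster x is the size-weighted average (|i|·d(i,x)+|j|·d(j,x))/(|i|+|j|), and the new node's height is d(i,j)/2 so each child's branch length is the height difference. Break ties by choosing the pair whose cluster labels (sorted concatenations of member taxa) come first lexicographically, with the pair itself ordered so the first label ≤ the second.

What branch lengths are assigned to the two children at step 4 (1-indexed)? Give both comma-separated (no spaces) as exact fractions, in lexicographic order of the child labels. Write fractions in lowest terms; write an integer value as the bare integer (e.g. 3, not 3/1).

step 1: merge (O,Y) at d=3; branch lengths O→3/2, Y→3/2; new cluster OY
  updated: d(F,OY)=39/2, d(G,OY)=14, d(J,OY)=37/2, d(OY,R)=22
step 2: merge (F,R) at d=4; branch lengths F→2, R→2; new cluster FR
  updated: d(FR,G)=16, d(FR,J)=18, d(FR,OY)=83/4
step 3: merge (G,OY) at d=14; branch lengths G→7, OY→11/2; new cluster GOY
  updated: d(FR,GOY)=115/6, d(GOY,J)=67/3
step 4: merge (FR,J) at d=18; branch lengths FR→7, J→9; new cluster FJR
  updated: d(FJR,GOY)=182/9
step 5: merge (FJR,GOY) at d=182/9; branch lengths FJR→10/9, GOY→28/9; new cluster FGJORY
final tree: (((F:2,R:2):7,J:9):10/9,(G:7,(O:3/2,Y:3/2):11/2):28/9)
total length: 715/18

7,9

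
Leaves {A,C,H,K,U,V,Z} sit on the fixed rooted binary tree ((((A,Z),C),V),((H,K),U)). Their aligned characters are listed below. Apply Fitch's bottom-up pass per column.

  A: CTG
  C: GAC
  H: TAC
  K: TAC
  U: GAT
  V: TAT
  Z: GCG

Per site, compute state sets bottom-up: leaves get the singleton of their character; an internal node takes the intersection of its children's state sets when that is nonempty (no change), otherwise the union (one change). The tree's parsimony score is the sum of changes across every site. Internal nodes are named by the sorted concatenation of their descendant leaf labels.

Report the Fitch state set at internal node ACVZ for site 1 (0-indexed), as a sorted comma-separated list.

A

[col 0] AZ: children A:{C}, Z:{G} ∪→ {C,G}; cost 1
[col 0] ACZ: children AZ:{C,G}, C:{G} ∩→ {G}; cost 0
[col 0] ACVZ: children ACZ:{G}, V:{T} ∪→ {G,T}; cost 1
[col 0] HK: children H:{T}, K:{T} ∩→ {T}; cost 0
[col 0] HKU: children HK:{T}, U:{G} ∪→ {G,T}; cost 1
[col 0] ACHKUVZ: children ACVZ:{G,T}, HKU:{G,T} ∩→ {G,T}; cost 0
[col 1] AZ: children A:{T}, Z:{C} ∪→ {C,T}; cost 1
[col 1] ACZ: children AZ:{C,T}, C:{A} ∪→ {A,C,T}; cost 1
[col 1] ACVZ: children ACZ:{A,C,T}, V:{A} ∩→ {A}; cost 0
[col 1] HK: children H:{A}, K:{A} ∩→ {A}; cost 0
[col 1] HKU: children HK:{A}, U:{A} ∩→ {A}; cost 0
[col 1] ACHKUVZ: children ACVZ:{A}, HKU:{A} ∩→ {A}; cost 0
[col 2] AZ: children A:{G}, Z:{G} ∩→ {G}; cost 0
[col 2] ACZ: children AZ:{G}, C:{C} ∪→ {C,G}; cost 1
[col 2] ACVZ: children ACZ:{C,G}, V:{T} ∪→ {C,G,T}; cost 1
[col 2] HK: children H:{C}, K:{C} ∩→ {C}; cost 0
[col 2] HKU: children HK:{C}, U:{T} ∪→ {C,T}; cost 1
[col 2] ACHKUVZ: children ACVZ:{C,G,T}, HKU:{C,T} ∩→ {C,T}; cost 0
per-site changes: [3, 2, 3]; total = 8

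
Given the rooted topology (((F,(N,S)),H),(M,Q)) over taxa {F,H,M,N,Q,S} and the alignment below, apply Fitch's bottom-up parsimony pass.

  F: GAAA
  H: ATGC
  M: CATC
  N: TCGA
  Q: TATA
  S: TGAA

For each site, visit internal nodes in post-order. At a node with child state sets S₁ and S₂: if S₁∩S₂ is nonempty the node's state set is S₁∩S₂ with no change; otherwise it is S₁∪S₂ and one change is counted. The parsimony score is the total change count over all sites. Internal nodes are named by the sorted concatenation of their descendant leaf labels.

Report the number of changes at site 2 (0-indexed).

site 0, node NS: N={T} ∩ S={T} → {T} (+0)
site 0, node FNS: F={G} ∪ NS={T} → {G,T} (+1)
site 0, node FHNS: FNS={G,T} ∪ H={A} → {A,G,T} (+1)
site 0, node MQ: M={C} ∪ Q={T} → {C,T} (+1)
site 0, node FHMNQS: FHNS={A,G,T} ∩ MQ={C,T} → {T} (+0)
site 1, node NS: N={C} ∪ S={G} → {C,G} (+1)
site 1, node FNS: F={A} ∪ NS={C,G} → {A,C,G} (+1)
site 1, node FHNS: FNS={A,C,G} ∪ H={T} → {A,C,G,T} (+1)
site 1, node MQ: M={A} ∩ Q={A} → {A} (+0)
site 1, node FHMNQS: FHNS={A,C,G,T} ∩ MQ={A} → {A} (+0)
site 2, node NS: N={G} ∪ S={A} → {A,G} (+1)
site 2, node FNS: F={A} ∩ NS={A,G} → {A} (+0)
site 2, node FHNS: FNS={A} ∪ H={G} → {A,G} (+1)
site 2, node MQ: M={T} ∩ Q={T} → {T} (+0)
site 2, node FHMNQS: FHNS={A,G} ∪ MQ={T} → {A,G,T} (+1)
site 3, node NS: N={A} ∩ S={A} → {A} (+0)
site 3, node FNS: F={A} ∩ NS={A} → {A} (+0)
site 3, node FHNS: FNS={A} ∪ H={C} → {A,C} (+1)
site 3, node MQ: M={C} ∪ Q={A} → {A,C} (+1)
site 3, node FHMNQS: FHNS={A,C} ∩ MQ={A,C} → {A,C} (+0)
per-site changes: [3, 3, 3, 2]; total = 11

3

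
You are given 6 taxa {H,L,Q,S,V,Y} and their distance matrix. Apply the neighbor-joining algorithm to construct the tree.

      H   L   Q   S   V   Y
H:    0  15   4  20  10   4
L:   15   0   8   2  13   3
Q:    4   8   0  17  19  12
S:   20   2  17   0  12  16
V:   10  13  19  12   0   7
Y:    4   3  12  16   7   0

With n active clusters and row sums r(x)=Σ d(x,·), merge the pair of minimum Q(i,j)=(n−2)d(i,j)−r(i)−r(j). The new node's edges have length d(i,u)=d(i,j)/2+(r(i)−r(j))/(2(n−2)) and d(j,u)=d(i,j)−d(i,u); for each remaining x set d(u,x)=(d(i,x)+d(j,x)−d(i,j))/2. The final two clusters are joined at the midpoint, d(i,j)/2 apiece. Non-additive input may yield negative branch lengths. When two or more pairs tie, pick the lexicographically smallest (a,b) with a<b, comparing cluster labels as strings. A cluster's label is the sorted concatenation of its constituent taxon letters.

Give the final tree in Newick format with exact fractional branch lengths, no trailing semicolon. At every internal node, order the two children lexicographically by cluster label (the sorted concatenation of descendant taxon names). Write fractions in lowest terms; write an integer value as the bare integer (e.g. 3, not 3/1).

((((H:0,Q:4):21/4,Y:3/4):5/4,(L:-9/4,S:17/4):6):11/4,V:11/4)

step 1: merge (L,S) at d=2, Q=-100; branch lengths L→-9/4, S→17/4; new cluster LS
  updated: d(H,LS)=33/2, d(LS,Q)=23/2, d(LS,V)=23/2, d(LS,Y)=17/2
step 2: merge (H,Q) at d=4, Q=-69; branch lengths H→0, Q→4; new cluster HQ
  updated: d(HQ,LS)=12, d(HQ,V)=25/2, d(HQ,Y)=6
step 3: merge (HQ,Y) at d=6, Q=-40; branch lengths HQ→21/4, Y→3/4; new cluster HQY
  updated: d(HQY,LS)=29/4, d(HQY,V)=27/4
step 4: merge (HQY,LS) at d=29/4, Q=-51/2; branch lengths HQY→5/4, LS→6; new cluster HLQSY
  updated: d(HLQSY,V)=11/2
step 5: merge (HLQSY,V) at d=11/2; branch lengths HLQSY→11/4, V→11/4; new cluster HLQSVY
final tree: ((((H:0,Q:4):21/4,Y:3/4):5/4,(L:-9/4,S:17/4):6):11/4,V:11/4)
total length: 99/4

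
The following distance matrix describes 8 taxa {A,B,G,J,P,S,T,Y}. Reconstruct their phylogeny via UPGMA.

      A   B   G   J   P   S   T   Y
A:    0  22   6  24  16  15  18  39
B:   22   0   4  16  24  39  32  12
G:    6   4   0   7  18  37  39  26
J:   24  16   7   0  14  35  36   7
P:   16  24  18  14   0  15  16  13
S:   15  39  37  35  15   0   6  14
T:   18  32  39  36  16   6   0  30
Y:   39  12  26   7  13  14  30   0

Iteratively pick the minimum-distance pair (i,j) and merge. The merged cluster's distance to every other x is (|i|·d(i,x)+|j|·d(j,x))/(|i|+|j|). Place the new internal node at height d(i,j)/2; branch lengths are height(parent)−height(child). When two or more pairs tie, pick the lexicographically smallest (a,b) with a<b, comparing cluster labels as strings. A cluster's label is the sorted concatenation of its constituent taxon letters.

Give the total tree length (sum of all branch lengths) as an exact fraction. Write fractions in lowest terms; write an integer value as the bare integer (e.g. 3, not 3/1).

2143/36

step 1: merge (B,G) at d=4; branch lengths B→2, G→2; new cluster BG
  updated: d(A,BG)=14, d(BG,J)=23/2, d(BG,P)=21, d(BG,S)=38, d(BG,T)=71/2, d(BG,Y)=19
step 2: merge (S,T) at d=6; branch lengths S→3, T→3; new cluster ST
  updated: d(A,ST)=33/2, d(BG,ST)=147/4, d(J,ST)=71/2, d(P,ST)=31/2, d(ST,Y)=22
step 3: merge (J,Y) at d=7; branch lengths J→7/2, Y→7/2; new cluster JY
  updated: d(A,JY)=63/2, d(BG,JY)=61/4, d(JY,P)=27/2, d(JY,ST)=115/4
step 4: merge (JY,P) at d=27/2; branch lengths JY→13/4, P→27/4; new cluster JPY
  updated: d(A,JPY)=79/3, d(BG,JPY)=103/6, d(JPY,ST)=73/3
step 5: merge (A,BG) at d=14; branch lengths A→7, BG→5; new cluster ABG
  updated: d(ABG,JPY)=182/9, d(ABG,ST)=30
step 6: merge (ABG,JPY) at d=182/9; branch lengths ABG→28/9, JPY→121/36; new cluster ABGJPY
  updated: d(ABGJPY,ST)=163/6
step 7: merge (ABGJPY,ST) at d=163/6; branch lengths ABGJPY→125/36, ST→127/12; new cluster ABGJPSTY
final tree: (((A:7,(B:2,G:2):5):28/9,((J:7/2,Y:7/2):13/4,P:27/4):121/36):125/36,(S:3,T:3):127/12)
total length: 2143/36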